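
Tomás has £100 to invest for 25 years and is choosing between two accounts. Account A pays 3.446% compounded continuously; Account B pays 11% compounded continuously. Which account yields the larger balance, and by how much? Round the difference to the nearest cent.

Account B, by £1,327.59

A: e^(0.03446·25) = e^0.8615 ≈ 2.36670809, so 100 × 2.36670809 ≈ 236.6708.
B: e^(0.11·25) = e^2.75 ≈ 15.64263188, so 100 × 15.64263188 ≈ 1,564.2632.
Difference ≈ 1,327.5924 in favor of B.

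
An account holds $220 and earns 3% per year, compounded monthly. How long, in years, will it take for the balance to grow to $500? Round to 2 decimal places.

27.40 years

We need (1 + 0.0025)^(12t) = 2.2727, so 12t = ln 2.2727 / ln 1.0025 ≈ 328.8025.
t ≈ 328.8025/12 = 27.4002 years.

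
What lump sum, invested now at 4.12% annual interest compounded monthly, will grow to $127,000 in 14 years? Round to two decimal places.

$71,405.51

Growth factor = (1 + 0.0412/12)^168 ≈ 1.7785742981.
P = 127,000/1.7785742981 ≈ 71,405.5073.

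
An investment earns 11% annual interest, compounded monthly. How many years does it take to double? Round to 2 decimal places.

6.33 years

(1 + 0.00916667)^(12t) = 2.
12t = ln 2 / ln(1 + 0.00916667) ≈ 0.69315/0.00912491 ≈ 75.9621.
t ≈ 6.3302.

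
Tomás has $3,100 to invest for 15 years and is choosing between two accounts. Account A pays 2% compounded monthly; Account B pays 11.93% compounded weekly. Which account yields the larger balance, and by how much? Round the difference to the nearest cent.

Account B, by $14,336.51

A: (1 + 0.02/12)^180 ≈ 1.349521759, so 3,100 × 1.349521759 ≈ 4,183.5175.
B: (1 + 0.1193/52)^780 ≈ 5.9742010375, so 3,100 × 5.9742010375 ≈ 18,520.0232.
Difference ≈ 14,336.5058 in favor of B.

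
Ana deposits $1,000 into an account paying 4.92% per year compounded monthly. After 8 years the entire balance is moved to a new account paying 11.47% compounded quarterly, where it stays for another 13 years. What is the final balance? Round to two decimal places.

$6,442.50

Phase 1: 1,000·(1 + 0.0041)^96 ≈ 1,481.1152.
Phase 2: 1,481.1152·(1 + 0.028675)^52 ≈ 6,442.5007.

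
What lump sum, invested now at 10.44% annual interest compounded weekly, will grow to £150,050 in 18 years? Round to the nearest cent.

Periodic rate = 10.44%/52 = 0.00200769; 936 periods.
P = 150,050/(1 + 0.1044/52)^936 ≈ 150,050/6.53593944989 ≈ 22,957.6790.

£22,957.68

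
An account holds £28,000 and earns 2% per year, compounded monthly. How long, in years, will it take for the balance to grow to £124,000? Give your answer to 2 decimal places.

We need (1 + 0.00166667)^(12t) = 4.4286, so 12t = ln 4.4286 / ln 1.001667 ≈ 893.5901.
t ≈ 893.5901/12 = 74.4658 years.

74.47 years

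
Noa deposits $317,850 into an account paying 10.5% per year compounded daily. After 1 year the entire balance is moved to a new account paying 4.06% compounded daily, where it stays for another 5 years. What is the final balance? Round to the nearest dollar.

$432,487

After 1 years at 10.5%: 317,850 × 1.11069383893 ≈ 353,034.0367.
Then 5 years at 4.06%: 353,034.0367 × 1.22505863812 ≈ 432,487.3962.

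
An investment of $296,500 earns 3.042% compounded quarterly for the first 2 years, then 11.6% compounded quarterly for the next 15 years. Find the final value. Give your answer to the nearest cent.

$1,750,933.67

After 2 years at 3.042%: 296,500 × 1.062484275487 ≈ 315,026.5877.
Then 15 years at 11.6%: 315,026.5877 × 5.558050465727 ≈ 1,750,933.6724.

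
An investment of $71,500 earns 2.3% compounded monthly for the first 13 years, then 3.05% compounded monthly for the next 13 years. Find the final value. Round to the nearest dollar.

After 13 years at 2.3%: 71,500 × 1.34812376752 ≈ 96,390.8494.
Then 13 years at 3.05%: 96,390.8494 × 1.48586481057 ≈ 143,223.7712.

$143,224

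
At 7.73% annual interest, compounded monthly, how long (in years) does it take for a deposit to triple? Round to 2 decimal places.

14.26 years

(1 + 0.00644167)^(12t) = 3.
12t = ln 3 / ln(1 + 0.00644167) ≈ 1.0986/0.00642101 ≈ 171.0966.
t ≈ 14.2580.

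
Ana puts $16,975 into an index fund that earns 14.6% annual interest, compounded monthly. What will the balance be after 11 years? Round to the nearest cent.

Periodic rate = 14.6%/12 = 0.0121667; periods = 12·11 = 132.
A = 16,975·(1 + 0.146/12)^132 ≈ 16,975·4.9347829726 ≈ 83,767.9410.

$83,767.94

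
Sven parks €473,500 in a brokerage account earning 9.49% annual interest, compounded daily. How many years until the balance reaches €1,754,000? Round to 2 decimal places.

13.80 years

We need (1 + 0.00026)^(365t) = 3.7043, so 365t = ln 3.7043 / ln 1.00026 ≈ 5037.2019.
t ≈ 5037.2019/365 = 13.8006 years.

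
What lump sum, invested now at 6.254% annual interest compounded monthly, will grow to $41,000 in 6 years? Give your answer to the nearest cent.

$28,199.56

Periodic rate = 6.254%/12 = 0.00521167; 72 periods.
P = 41,000/(1 + 0.06254/12)^72 ≈ 41,000/1.4539232194 ≈ 28,199.5634.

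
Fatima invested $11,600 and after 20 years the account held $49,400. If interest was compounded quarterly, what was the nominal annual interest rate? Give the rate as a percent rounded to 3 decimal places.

(1 + r/4)^80 = 49,400/11,600 = 4.25862.
1 + r/4 = 4.25862^(1/80) ≈ 1.018277, so r/4 ≈ 0.0182768.
r ≈ 4·0.0182768 = 7.31073%.

7.311%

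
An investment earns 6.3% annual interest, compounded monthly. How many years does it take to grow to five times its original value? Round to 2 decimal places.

(1 + 0.00525)^(12t) = 5.
12t = ln 5 / ln(1 + 0.00525) ≈ 1.6094/0.00523627 ≈ 307.3636.
t ≈ 25.6136.

25.61 years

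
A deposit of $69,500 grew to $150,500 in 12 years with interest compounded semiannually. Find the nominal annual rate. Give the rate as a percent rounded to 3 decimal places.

6.543%

The 24-period growth factor is 150,500/69,500 = 2.16547.
r/2 = 2.16547^(1/24) − 1 ≈ 0.032717, so r ≈ 2·0.032717 = 6.54340%.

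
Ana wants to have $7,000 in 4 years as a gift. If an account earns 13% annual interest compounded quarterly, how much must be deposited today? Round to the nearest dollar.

Growth factor = (1 + 0.0325)^16 ≈ 1.66817253.
P = 7,000/1.66817253 ≈ 4,196.2087.

$4,196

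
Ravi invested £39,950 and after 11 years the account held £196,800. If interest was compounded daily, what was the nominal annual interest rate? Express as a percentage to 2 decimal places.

(1 + r/365)^4015 = 196,800/39,950 = 4.92616.
1 + r/365 = 4.92616^(1/4015) ≈ 1.000397, so r/365 ≈ 0.000397229.
r ≈ 365·0.000397229 = 14.49887%.

14.50%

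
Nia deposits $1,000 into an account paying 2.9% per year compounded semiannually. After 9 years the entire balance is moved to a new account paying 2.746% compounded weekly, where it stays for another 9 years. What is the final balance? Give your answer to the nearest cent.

$1,658.98

Phase 1: 1,000·(1 + 0.0145)^18 ≈ 1,295.7969.
Phase 2: 1,295.7969·(1 + 0.02746/52)^468 ≈ 1,658.9761.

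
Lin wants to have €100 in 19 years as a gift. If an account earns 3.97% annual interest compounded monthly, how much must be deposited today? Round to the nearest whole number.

€47

Periodic rate = 3.97%/12 = 0.00330833; 228 periods.
P = 100/(1 + 0.0397/12)^228 ≈ 100/2.1234774 ≈ 47.0926.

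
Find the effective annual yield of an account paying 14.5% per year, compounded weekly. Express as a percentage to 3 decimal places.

15.581%

EAR = (1 + 14.5%/52)^52 − 1 = (1 + 0.00278846)^52 − 1.
(1 + 0.00278846)^52 ≈ 1.155806, so EAR ≈ 15.58063%.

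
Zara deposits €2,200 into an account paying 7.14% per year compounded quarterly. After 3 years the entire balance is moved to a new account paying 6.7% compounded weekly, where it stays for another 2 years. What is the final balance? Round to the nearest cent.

€3,110.18

After 3 years at 7.14%: 2,200 × 1.236532034 ≈ 2,720.3705.
Then 2 years at 6.7%: 2,720.3705 × 1.143294203 ≈ 3,110.1838.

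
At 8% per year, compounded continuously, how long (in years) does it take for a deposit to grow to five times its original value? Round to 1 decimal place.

20.1 years

e^(0.08t) = 5, so 0.08t = ln 5 ≈ 1.6094.
t ≈ 1.6094/0.08 ≈ 20.1180.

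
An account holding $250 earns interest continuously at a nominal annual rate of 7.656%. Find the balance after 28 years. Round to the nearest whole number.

A = P·e^(rt) = 250·e^(0.07656·28) = 250·e^2.14368.
e^2.14368 ≈ 8.530773181, so A ≈ 2,132.6933.

$2,133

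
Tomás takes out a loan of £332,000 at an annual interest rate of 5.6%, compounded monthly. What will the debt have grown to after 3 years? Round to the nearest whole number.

Growth factor = (1 + 0.056/12)^36 ≈ 1.18247442744.
A ≈ 332,000 × 1.18247442744 ≈ 392,581.5099.

£392,582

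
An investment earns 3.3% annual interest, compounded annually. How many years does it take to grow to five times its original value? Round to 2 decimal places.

(1 + 0.033)^t = 5.
t = ln 5 / ln(1 + 0.033) ≈ 1.6094/0.0324672 ≈ 49.5712.

49.57 years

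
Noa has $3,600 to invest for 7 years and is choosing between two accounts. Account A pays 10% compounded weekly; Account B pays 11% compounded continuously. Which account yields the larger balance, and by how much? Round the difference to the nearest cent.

Account B, by $530.52

A: (1 + 0.1/52)^364 ≈ 2.012399487, so 3,600 × 2.012399487 ≈ 7,244.6382.
B: e^(0.11·7) = e^0.77 ≈ 2.159766254, so 3,600 × 2.159766254 ≈ 7,775.1585.
Difference ≈ 530.5204 in favor of B.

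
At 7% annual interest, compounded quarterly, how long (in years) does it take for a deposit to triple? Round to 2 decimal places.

(1 + 0.0175)^(4t) = 3.
4t = ln 3 / ln(1 + 0.0175) ≈ 1.0986/0.0173486 ≈ 63.3256.
t ≈ 15.8314.

15.83 years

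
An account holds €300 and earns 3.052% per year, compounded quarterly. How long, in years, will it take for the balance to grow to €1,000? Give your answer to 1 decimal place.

39.6 years

We need (1 + 0.00763)^(4t) = 3.3333, so 4t = ln 3.3333 / ln 1.00763 ≈ 158.3958.
t ≈ 158.3958/4 = 39.5990 years.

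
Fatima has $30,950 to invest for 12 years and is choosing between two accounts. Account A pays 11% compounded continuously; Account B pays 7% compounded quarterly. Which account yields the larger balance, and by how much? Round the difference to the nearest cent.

Account A, by $44,686.31

Account A growth factor: e^(0.11·12) = e^1.32 ≈ 3.74342137726; balance ≈ 115,858.8916.
Account B growth factor: (1 + 0.0175)^48 ≈ 2.2995987244; balance ≈ 71,172.5805.
Account A is larger by 44,686.3111.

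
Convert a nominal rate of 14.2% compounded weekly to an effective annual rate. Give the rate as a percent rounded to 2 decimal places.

15.24%

One year is 52 periods at 0.00273077 each: (1 + 0.00273077)^52 ≈ 1.152354.
EAR = 1.152354 − 1 ≈ 15.23536%.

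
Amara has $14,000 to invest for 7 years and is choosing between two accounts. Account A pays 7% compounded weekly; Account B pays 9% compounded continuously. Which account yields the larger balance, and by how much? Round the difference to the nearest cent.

Account B, by $3,441.65

A: (1 + 0.07/52)^364 ≈ 1.6317784408, so 14,000 × 1.6317784408 ≈ 22,844.8982.
B: e^(0.09·7) = e^0.63 ≈ 1.8776105793, so 14,000 × 1.8776105793 ≈ 26,286.5481.
Difference ≈ 3,441.6499 in favor of B.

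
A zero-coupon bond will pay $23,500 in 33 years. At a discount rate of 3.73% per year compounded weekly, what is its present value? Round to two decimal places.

Periodic rate = 3.73%/52 = 0.000717308; 1716 periods.
P = 23,500/(1 + 0.0373/52)^1716 ≈ 23,500/3.4227993648 ≈ 6,865.7252.

$6,865.73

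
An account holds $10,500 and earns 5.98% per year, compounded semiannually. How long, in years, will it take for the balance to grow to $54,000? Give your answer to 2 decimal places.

27.79 years

(1 + 0.0299)^(2t) = 54,000/10,500 = 5.1429.
2t·ln(1 + 0.0299) = ln(5.1429); 2t = 1.6376/0.0294617 ≈ 55.5843.
t ≈ 27.7922 years.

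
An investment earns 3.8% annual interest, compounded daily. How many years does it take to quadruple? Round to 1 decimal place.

36.5 years

(1 + 0.00010411)^(365t) = 4.
365t = ln 4 / ln(1 + 0.00010411) ≈ 1.3863/0.000104104 ≈ 13316.4153.
t ≈ 36.4833.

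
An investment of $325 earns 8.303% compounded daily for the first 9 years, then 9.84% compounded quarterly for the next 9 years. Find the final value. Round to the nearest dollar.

$1,646

Phase 1: 325·(1 + 0.08303/365)^3285 ≈ 686.0910.
Phase 2: 686.0910·(1 + 0.0246)^36 ≈ 1,645.6533.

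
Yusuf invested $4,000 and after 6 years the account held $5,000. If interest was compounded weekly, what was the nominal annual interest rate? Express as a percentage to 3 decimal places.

3.720%

(1 + r/52)^312 = 5,000/4,000 = 1.25.
1 + r/52 = 1.25^(1/312) ≈ 1.000715, so r/52 ≈ 0.00071546.
r ≈ 52·0.00071546 = 3.72039%.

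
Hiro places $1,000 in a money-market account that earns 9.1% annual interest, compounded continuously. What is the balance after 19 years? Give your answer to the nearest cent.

A = P·e^(rt) = 1,000·e^(0.091·19) = 1,000·e^1.729.
e^1.729 ≈ 5.635016074, so A ≈ 5,635.0161.

$5,635.02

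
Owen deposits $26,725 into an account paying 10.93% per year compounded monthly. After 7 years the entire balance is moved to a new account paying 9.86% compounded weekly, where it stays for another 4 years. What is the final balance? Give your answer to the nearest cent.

$84,882.05

Phase 1: 26,725·(1 + 0.1093/12)^84 ≈ 57,239.0340.
Phase 2: 57,239.0340·(1 + 0.0986/52)^208 ≈ 84,882.0486.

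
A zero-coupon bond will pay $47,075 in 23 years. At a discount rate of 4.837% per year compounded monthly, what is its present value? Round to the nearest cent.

Growth factor = (1 + 0.04837/12)^276 ≈ 3.0351894244.
P = 47,075/3.0351894244 ≈ 15,509.7404.

$15,509.74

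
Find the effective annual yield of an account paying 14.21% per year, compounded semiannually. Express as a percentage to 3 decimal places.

14.715%

EAR = (1 + 14.21%/2)^2 − 1 = (1 + 0.07105)^2 − 1.
(1 + 0.07105)^2 ≈ 1.147148, so EAR ≈ 14.71481%.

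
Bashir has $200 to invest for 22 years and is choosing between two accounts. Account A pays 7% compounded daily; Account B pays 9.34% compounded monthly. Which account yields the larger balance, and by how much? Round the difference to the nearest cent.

A: (1 + 0.07/365)^8030 ≈ 4.66390158, so 200 × 4.66390158 ≈ 932.7803.
B: (1 + 0.0934/12)^264 ≈ 7.743429335, so 200 × 7.743429335 ≈ 1,548.6859.
Difference ≈ 615.9056 in favor of B.

Account B, by $615.91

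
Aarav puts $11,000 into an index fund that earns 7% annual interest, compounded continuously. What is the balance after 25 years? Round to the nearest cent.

A = P·e^(rt) = 11,000·e^(0.07·25) = 11,000·e^1.75.
e^1.75 ≈ 5.754602676, so A ≈ 63,300.6294.

$63,300.63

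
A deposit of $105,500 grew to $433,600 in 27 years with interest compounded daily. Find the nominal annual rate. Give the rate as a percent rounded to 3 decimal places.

The 9855-period growth factor is 433,600/105,500 = 4.10995.
r/365 = 4.10995^(1/9855) − 1 ≈ 0.000143431, so r ≈ 365·0.000143431 = 5.23523%.

5.235%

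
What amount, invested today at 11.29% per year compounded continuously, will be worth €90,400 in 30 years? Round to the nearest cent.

€3,056.42

P = A·e^(−rt) = 90,400·e^(−3.387).
e^(−3.387) ≈ 0.033809954771, so P ≈ 3,056.4199.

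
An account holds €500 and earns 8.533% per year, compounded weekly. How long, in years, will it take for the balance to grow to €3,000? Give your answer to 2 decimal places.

21.02 years

(1 + 0.00164096)^(52t) = 3,000/500 = 6.
52t·ln(1 + 0.00164096) = ln(6); 52t = 1.7918/0.00163962 ≈ 1092.7917.
t ≈ 21.0152 years.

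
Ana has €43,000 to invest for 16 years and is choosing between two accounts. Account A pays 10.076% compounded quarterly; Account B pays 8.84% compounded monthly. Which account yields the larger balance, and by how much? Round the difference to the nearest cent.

Account A, by €35,335.39

A: (1 + 0.02519)^64 ≈ 4.91449755255, so 43,000 × 4.91449755255 ≈ 211,323.3948.
B: (1 + 0.0884/12)^192 ≈ 4.09274436223, so 43,000 × 4.09274436223 ≈ 175,988.0076.
Difference ≈ 35,335.3872 in favor of A.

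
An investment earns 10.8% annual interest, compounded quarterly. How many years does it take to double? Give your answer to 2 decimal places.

6.50 years

(1 + 0.027)^(4t) = 2.
4t = ln 2 / ln(1 + 0.027) ≈ 0.69315/0.0266419 ≈ 26.0172.
t ≈ 6.5043.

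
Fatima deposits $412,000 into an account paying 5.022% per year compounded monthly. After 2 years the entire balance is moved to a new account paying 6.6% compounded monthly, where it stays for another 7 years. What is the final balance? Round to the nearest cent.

Phase 1: 412,000·(1 + 0.004185)^24 ≈ 455,435.3448.
Phase 2: 455,435.3448·(1 + 0.0055)^84 ≈ 721,973.1159.

$721,973.12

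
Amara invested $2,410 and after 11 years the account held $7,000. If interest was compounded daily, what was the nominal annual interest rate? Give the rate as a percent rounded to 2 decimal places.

9.69%

(1 + r/365)^4015 = 7,000/2,410 = 2.90456.
1 + r/365 = 2.90456^(1/4015) ≈ 1.000266, so r/365 ≈ 0.00026561.
r ≈ 365·0.00026561 = 9.69477%.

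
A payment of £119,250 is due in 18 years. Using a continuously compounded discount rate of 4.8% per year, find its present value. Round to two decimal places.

£50,260.63

P = A·e^(−rt) = 119,250·e^(−0.864).
e^(−0.864) ≈ 0.421472814776, so P ≈ 50,260.6332.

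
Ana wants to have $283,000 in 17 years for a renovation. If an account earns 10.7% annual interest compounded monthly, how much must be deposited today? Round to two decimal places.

$46,270.69

Growth factor = (1 + 0.107/12)^204 ≈ 6.11618281734.
P = 283,000/6.11618281734 ≈ 46,270.6901.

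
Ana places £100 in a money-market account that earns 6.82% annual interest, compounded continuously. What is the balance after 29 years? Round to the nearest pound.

£723

A = P·e^(rt) = 100·e^(0.0682·29) = 100·e^1.9778.
e^1.9778 ≈ 7.22682647, so A ≈ 722.6826.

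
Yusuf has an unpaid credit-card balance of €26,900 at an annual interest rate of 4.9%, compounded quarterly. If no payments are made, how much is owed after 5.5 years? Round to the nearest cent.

Growth factor = (1 + 0.01225)^22 ≈ 1.307167615.
A ≈ 26,900 × 1.307167615 ≈ 35,162.8088.

€35,162.81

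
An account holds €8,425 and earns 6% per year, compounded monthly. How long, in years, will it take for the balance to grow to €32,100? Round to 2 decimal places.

22.35 years

(1 + 0.005)^(12t) = 32,100/8,425 = 3.8101.
12t·ln(1 + 0.005) = ln(3.8101); 12t = 1.3377/0.00498754 ≈ 268.1988.
t ≈ 22.3499 years.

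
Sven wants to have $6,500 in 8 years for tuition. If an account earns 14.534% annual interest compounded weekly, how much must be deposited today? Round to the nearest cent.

Growth factor = (1 + 0.002795)^416 ≈ 3.19343813.
P = 6,500/3.19343813 ≈ 2,035.4238.

$2,035.42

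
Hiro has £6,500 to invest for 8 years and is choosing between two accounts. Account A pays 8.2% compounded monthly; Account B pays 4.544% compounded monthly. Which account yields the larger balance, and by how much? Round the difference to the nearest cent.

Account A growth factor: (1 + 0.082/12)^96 ≈ 1.9227737888; balance ≈ 12,498.0296.
Account B growth factor: (1 + 0.04544/12)^96 ≈ 1.437396467; balance ≈ 9,343.0770.
Account A is larger by 3,154.9526.

Account A, by £3,154.95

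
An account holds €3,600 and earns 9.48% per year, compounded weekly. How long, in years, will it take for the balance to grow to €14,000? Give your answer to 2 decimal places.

14.34 years

(1 + 0.00182308)^(52t) = 14,000/3,600 = 3.8889.
52t·ln(1 + 0.00182308) = ln(3.8889); 52t = 1.3581/0.00182142 ≈ 745.6411.
t ≈ 14.3393 years.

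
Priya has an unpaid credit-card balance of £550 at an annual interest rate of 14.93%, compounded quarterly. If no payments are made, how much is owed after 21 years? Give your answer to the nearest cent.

Growth factor = (1 + 0.037325)^84 ≈ 21.719356608.
A ≈ 550 × 21.719356608 ≈ 11,945.6461.

£11,945.65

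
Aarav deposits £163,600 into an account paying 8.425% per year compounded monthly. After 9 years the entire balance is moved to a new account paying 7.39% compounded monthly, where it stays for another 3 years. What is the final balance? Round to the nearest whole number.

Phase 1: 163,600·(1 + 0.08425/12)^108 ≈ 348,286.3701.
Phase 2: 348,286.3701·(1 + 0.0739/12)^36 ≈ 434,434.4988.

£434,434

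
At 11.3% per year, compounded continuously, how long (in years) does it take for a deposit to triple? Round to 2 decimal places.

e^(0.113t) = 3, so 0.113t = ln 3 ≈ 1.0986.
t ≈ 1.0986/0.113 ≈ 9.7222.

9.72 years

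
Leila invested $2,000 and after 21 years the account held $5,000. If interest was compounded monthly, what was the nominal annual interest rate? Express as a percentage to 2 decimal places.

4.37%

(1 + r/12)^252 = 5,000/2,000 = 2.5.
1 + r/12 = 2.5^(1/252) ≈ 1.003643, so r/12 ≈ 0.00364269.
r ≈ 12·0.00364269 = 4.37123%.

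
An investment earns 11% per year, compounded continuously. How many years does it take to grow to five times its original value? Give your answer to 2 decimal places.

e^(0.11t) = 5, so 0.11t = ln 5 ≈ 1.6094.
t ≈ 1.6094/0.11 ≈ 14.6313.

14.63 years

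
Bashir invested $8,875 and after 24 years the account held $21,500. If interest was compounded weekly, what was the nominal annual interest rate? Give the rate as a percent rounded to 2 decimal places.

3.69%

(1 + r/52)^1248 = 21,500/8,875 = 2.42254.
1 + r/52 = 2.42254^(1/1248) ≈ 1.000709, so r/52 ≈ 0.000709237.
r ≈ 52·0.000709237 = 3.68803%.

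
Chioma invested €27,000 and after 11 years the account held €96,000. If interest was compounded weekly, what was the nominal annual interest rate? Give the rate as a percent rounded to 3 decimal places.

11.545%

(1 + r/52)^572 = 96,000/27,000 = 3.55556.
1 + r/52 = 3.55556^(1/572) ≈ 1.00222, so r/52 ≈ 0.00222014.
r ≈ 52·0.00222014 = 11.54472%.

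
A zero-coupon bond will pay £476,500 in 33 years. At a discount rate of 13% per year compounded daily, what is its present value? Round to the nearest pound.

Growth factor = (1 + 0.13/365)^12045 ≈ 72.9107586274.
P = 476,500/72.9107586274 ≈ 6,535.3867.

£6,535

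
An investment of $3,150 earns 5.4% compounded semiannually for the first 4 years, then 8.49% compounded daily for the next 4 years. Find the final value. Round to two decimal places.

After 4 years at 5.4%: 3,150 × 1.237552263 ≈ 3,898.2896.
Then 4 years at 8.49%: 3,898.2896 × 1.404330266 ≈ 5,474.4861.

$5,474.49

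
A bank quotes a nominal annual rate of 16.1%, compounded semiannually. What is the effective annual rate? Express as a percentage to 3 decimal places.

EAR = (1 + 16.1%/2)^2 − 1 = (1 + 0.0805)^2 − 1.
(1 + 0.0805)^2 ≈ 1.16748, so EAR ≈ 16.74803%.

16.748%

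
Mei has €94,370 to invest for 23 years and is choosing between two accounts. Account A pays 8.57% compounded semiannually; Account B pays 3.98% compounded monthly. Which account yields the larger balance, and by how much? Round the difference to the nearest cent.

Account A growth factor: (1 + 0.04285)^46 ≈ 6.88977266102; balance ≈ 650,187.8460.
Account B growth factor: (1 + 0.0398/12)^276 ≈ 2.49399367181; balance ≈ 235,358.1828.
Account A is larger by 414,829.6632.

Account A, by €414,829.66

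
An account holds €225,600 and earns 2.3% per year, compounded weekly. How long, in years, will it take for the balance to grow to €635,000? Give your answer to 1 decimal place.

45.0 years

(1 + 0.000442308)^(52t) = 635,000/225,600 = 2.8147.
52t·ln(1 + 0.000442308) = ln(2.8147); 52t = 1.0349/0.00044221 ≈ 2340.2042.
t ≈ 45.0039 years.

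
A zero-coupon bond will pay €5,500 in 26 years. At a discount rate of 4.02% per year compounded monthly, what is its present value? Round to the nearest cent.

€1,937.30

Periodic rate = 4.02%/12 = 0.00335; 312 periods.
P = 5,500/(1 + 0.00335)^312 ≈ 5,500/2.839003727 ≈ 1,937.2993.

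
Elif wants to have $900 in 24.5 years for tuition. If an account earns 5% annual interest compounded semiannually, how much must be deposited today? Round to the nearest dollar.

Growth factor = (1 + 0.025)^49 ≈ 3.3532768.
P = 900/3.3532768 ≈ 268.3942.

$268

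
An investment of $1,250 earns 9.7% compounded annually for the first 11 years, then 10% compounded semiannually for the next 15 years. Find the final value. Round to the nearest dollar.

$14,958

After 11 years at 9.7%: 1,250 × 2.7686808912 ≈ 3,460.8511.
Then 15 years at 10%: 3,460.8511 × 4.3219423752 ≈ 14,957.5991.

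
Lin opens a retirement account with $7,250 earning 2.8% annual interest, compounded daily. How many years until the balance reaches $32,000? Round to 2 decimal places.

53.03 years

(1 + 0.0000767123)^(365t) = 32,000/7,250 = 4.4138.
365t·ln(1 + 0.0000767123) = ln(4.4138); 365t = 1.4847/7.67094e-05 ≈ 19355.3162.
t ≈ 53.0283 years.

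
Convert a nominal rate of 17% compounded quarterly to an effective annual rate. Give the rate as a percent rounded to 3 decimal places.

EAR = (1 + 17%/4)^4 − 1 = (1 + 0.0425)^4 − 1.
(1 + 0.0425)^4 ≈ 1.181148, so EAR ≈ 18.11478%.

18.115%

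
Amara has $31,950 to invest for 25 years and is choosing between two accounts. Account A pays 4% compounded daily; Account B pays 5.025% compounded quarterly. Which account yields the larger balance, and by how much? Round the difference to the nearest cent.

Account A growth factor: (1 + 0.04/365)^9125 ≈ 2.7181328965; balance ≈ 86,844.3460.
Account B growth factor: (1 + 0.0125625)^100 ≈ 3.48484877044; balance ≈ 111,340.9182.
Account B is larger by 24,496.5722.

Account B, by $24,496.57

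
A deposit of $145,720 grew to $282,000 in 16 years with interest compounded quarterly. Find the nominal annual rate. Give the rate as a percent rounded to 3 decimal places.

(1 + r/4)^64 = 282,000/145,720 = 1.93522.
1 + r/4 = 1.93522^(1/64) ≈ 1.010369, so r/4 ≈ 0.0103693.
r ≈ 4·0.0103693 = 4.14773%.

4.148%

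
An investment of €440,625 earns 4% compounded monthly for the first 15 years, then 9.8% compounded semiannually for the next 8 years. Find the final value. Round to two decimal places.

€1,724,329.68

Phase 1: 440,625·(1 + 0.04/12)^180 ≈ 802,070.4046.
Phase 2: 802,070.4046·(1 + 0.049)^16 ≈ 1,724,329.6770.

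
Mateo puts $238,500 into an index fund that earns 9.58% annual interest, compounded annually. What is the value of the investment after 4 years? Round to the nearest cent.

$343,885.27

Annual rate = 9.58% = 0.0958; years = 4.
A = 238,500·(1 + 0.0958)^4 ≈ 238,500·1.44186694072 ≈ 343,885.2654.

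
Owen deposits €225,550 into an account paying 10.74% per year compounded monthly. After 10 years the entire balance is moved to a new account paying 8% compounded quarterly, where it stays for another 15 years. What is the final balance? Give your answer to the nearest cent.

Phase 1: 225,550·(1 + 0.00895)^120 ≈ 657,052.6810.
Phase 2: 657,052.6810·(1 + 0.02)^60 ≈ 2,155,810.0759.

€2,155,810.08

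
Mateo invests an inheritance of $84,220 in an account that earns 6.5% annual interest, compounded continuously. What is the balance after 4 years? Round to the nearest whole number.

A = P·e^(rt) = 84,220·e^(0.065·4) = 84,220·e^0.26.
e^0.26 ≈ 1.29693008667, so A ≈ 109,227.4519.

$109,227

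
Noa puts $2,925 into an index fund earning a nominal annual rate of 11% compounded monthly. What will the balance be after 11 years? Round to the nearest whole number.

$9,755

Periodic rate = 11%/12 = 0.00916667; periods = 12·11 = 132.
A = 2,925·(1 + 0.11/12)^132 ≈ 2,925·3.335050516 ≈ 9,755.0228.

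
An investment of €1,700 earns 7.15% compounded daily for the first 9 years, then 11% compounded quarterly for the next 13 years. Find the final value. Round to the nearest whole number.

€13,260

After 9 years at 7.15%: 1,700 × 1.9030102613 ≈ 3,235.1174.
Then 13 years at 11%: 3,235.1174 × 4.0987854749 ≈ 13,260.0524.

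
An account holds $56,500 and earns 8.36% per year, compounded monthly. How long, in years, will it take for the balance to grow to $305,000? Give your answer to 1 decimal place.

20.2 years

(1 + 0.00696667)^(12t) = 305,000/56,500 = 5.3982.
12t·ln(1 + 0.00696667) = ln(5.3982); 12t = 1.6861/0.00694251 ≈ 242.8618.
t ≈ 20.2385 years.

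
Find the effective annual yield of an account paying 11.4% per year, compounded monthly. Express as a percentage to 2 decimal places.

12.01%

One year is 12 periods at 0.0095 each: (1 + 0.0095)^12 ≈ 1.120149.
EAR = 1.120149 − 1 ≈ 12.01492%.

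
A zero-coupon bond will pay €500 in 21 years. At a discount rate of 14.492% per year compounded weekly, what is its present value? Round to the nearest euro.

Periodic rate = 14.492%/52 = 0.00278692; 1092 periods.
P = 500/(1 + 0.14492/52)^1092 ≈ 500/20.8861678 ≈ 23.9393.

€24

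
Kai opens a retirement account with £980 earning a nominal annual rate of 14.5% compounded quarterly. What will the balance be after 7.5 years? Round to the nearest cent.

£2,852.08

Periodic rate = 14.5%/4 = 0.03625; periods = 4·7.5 = 30.
A = 980·(1 + 0.03625)^30 ≈ 980·2.910290266 ≈ 2,852.0845.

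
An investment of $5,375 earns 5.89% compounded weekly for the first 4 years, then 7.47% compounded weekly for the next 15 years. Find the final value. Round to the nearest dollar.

$20,841

Phase 1: 5,375·(1 + 0.0589/52)^208 ≈ 6,802.0582.
Phase 2: 6,802.0582·(1 + 0.0747/52)^780 ≈ 20,840.9790.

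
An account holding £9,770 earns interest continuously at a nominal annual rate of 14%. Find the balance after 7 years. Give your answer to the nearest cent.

A = P·e^(rt) = 9,770·e^(0.14·7) = 9,770·e^0.98.
e^0.98 ≈ 2.6644562419, so A ≈ 26,031.7375.

£26,031.74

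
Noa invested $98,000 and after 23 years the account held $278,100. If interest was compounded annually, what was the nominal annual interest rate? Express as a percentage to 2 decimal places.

The 23-period growth factor is 278,100/98,000 = 2.83776.
r = 2.83776^(1/23) − 1 ≈ 0.0463924, i.e. 4.63924%.

4.64%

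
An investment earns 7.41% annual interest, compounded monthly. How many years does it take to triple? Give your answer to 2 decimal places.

14.87 years

(1 + 0.006175)^(12t) = 3.
12t = ln 3 / ln(1 + 0.006175) ≈ 1.0986/0.00615601 ≈ 178.4617.
t ≈ 14.8718.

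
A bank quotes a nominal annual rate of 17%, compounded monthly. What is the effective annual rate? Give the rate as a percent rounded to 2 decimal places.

One year is 12 periods at 0.0141667 each: (1 + 0.0141667)^12 ≈ 1.183892.
EAR = 1.183892 − 1 ≈ 18.38917%.

18.39%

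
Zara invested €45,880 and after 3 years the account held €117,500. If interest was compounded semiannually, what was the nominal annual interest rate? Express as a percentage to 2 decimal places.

33.94%

(1 + r/2)^6 = 117,500/45,880 = 2.56103.
1 + r/2 = 2.56103^(1/6) ≈ 1.169685, so r/2 ≈ 0.169685.
r ≈ 2·0.169685 = 33.93708%.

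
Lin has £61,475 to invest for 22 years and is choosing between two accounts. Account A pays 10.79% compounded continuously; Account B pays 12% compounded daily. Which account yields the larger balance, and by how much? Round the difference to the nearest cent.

Account B, by £200,962.09

Account A growth factor: e^(0.1079·22) = e^2.3738 ≈ 10.7381197079; balance ≈ 660,125.9090.
Account B growth factor: (1 + 0.12/365)^8030 ≈ 14.0071249127; balance ≈ 861,088.0040.
Account B is larger by 200,962.0950.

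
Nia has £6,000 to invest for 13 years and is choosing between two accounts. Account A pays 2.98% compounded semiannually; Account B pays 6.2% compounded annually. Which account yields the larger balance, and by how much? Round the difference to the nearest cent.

Account B, by £4,301.40

Account A growth factor: (1 + 0.0149)^26 ≈ 1.468941719; balance ≈ 8,813.6503.
Account B growth factor: (1 + 0.062)^13 ≈ 2.1858417544; balance ≈ 13,115.0505.
Account B is larger by 4,301.4002.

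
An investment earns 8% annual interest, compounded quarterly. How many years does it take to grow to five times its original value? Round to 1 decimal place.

20.3 years

(1 + 0.02)^(4t) = 5.
4t = ln 5 / ln(1 + 0.02) ≈ 1.6094/0.0198026 ≈ 81.2740.
t ≈ 20.3185.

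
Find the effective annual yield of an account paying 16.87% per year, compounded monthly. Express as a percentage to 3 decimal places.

One year is 12 periods at 0.0140583 each: (1 + 0.0140583)^12 ≈ 1.182375.
EAR = 1.182375 − 1 ≈ 18.23751%.

18.238%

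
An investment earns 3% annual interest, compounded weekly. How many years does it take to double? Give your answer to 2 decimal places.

(1 + 0.000576923)^(52t) = 2.
52t = ln 2 / ln(1 + 0.000576923) ≈ 0.69315/0.000576757 ≈ 1201.8017.
t ≈ 23.1116.

23.11 years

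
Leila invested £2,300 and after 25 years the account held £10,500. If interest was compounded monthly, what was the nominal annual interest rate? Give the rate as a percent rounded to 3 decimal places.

(1 + r/12)^300 = 10,500/2,300 = 4.56522.
1 + r/12 = 4.56522^(1/300) ≈ 1.005074, so r/12 ≈ 0.00507439.
r ≈ 12·0.00507439 = 6.08926%.

6.089%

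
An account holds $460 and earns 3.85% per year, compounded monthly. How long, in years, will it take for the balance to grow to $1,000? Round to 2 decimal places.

20.20 years

(1 + 0.00320833)^(12t) = 1,000/460 = 2.1739.
12t·ln(1 + 0.00320833) = ln(2.1739); 12t = 0.77653/0.0032032 ≈ 242.4230.
t ≈ 20.2019 years.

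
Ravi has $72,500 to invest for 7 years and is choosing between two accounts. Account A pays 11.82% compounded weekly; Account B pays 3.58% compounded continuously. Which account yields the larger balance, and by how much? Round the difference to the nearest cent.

Account A, by $72,530.53

A: (1 + 0.1182/52)^364 ≈ 2.28521714548, so 72,500 × 2.28521714548 ≈ 165,678.2430.
B: e^(0.0358·7) = e^0.2506 ≈ 1.2847960631, so 72,500 × 1.2847960631 ≈ 93,147.7146.
Difference ≈ 72,530.5285 in favor of A.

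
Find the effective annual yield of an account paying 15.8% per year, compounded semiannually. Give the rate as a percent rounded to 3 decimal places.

16.424%

One year is 2 periods at 0.079 each: (1 + 0.079)^2 ≈ 1.164241.
EAR = 1.164241 − 1 ≈ 16.42410%.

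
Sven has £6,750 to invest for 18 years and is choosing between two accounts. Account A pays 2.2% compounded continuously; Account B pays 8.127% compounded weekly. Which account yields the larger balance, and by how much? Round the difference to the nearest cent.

Account B, by £19,085.59

Account A growth factor: e^(0.022·18) = e^0.396 ≈ 1.4858693176; balance ≈ 10,029.6179.
Account B growth factor: (1 + 0.08127/52)^936 ≈ 4.3133637363; balance ≈ 29,115.2052.
Account B is larger by 19,085.5873.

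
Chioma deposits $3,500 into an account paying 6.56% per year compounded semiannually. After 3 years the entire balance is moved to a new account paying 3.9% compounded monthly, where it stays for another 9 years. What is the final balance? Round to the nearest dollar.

$6,031

Phase 1: 3,500·(1 + 0.0328)^6 ≈ 4,247.8133.
Phase 2: 4,247.8133·(1 + 0.00325)^108 ≈ 6,030.5317.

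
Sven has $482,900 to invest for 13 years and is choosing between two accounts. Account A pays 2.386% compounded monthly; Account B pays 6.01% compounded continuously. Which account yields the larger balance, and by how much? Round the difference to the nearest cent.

Account B, by $396,489.57

Account A growth factor: (1 + 0.02386/12)^156 ≈ 1.36325065806; balance ≈ 658,313.7428.
Account B growth factor: e^(0.0601·13) = e^0.7813 ≈ 2.184310023586; balance ≈ 1,054,803.3104.
Account B is larger by 396,489.5676.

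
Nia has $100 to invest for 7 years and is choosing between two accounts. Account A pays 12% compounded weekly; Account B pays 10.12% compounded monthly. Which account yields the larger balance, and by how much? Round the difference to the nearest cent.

A: (1 + 0.12/52)^364 ≈ 2.31412641, so 100 × 2.31412641 ≈ 231.4126.
B: (1 + 0.1012/12)^84 ≈ 2.02471632, so 100 × 2.02471632 ≈ 202.4716.
Difference ≈ 28.9410 in favor of A.

Account A, by $28.94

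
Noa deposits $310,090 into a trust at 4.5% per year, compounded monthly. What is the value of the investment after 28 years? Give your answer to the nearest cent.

$1,090,624.74

Periodic rate = 4.5%/12 = 0.00375; periods = 12·28 = 336.
A = 310,090·(1 + 0.00375)^336 ≈ 310,090·3.517123224462 ≈ 1,090,624.7407.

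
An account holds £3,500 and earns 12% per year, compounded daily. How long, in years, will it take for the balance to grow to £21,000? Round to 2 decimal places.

We need (1 + 0.000328767)^(365t) = 6, so 365t = ln 6 / ln 1.000329 ≈ 5450.8309.
t ≈ 5450.8309/365 = 14.9338 years.

14.93 years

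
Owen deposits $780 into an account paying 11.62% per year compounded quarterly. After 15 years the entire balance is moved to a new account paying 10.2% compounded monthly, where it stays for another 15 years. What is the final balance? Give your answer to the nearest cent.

$19,950.13

After 15 years at 11.62%: 780 × 5.574277944 ≈ 4,347.9368.
Then 15 years at 10.2%: 4,347.9368 × 4.5884125482 ≈ 19,950.1278.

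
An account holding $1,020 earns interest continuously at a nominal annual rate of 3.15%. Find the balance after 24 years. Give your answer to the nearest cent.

$2,172.34

A = P·e^(rt) = 1,020·e^(0.0315·24) = 1,020·e^0.756.
e^0.756 ≈ 2.129740199, so A ≈ 2,172.3350.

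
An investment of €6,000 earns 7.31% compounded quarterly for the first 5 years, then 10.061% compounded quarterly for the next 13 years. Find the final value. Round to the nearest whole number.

After 5 years at 7.31%: 6,000 × 1.4364867613 ≈ 8,618.9206.
Then 13 years at 10.061%: 8,618.9206 × 3.6391562837 ≈ 31,365.5989.

€31,366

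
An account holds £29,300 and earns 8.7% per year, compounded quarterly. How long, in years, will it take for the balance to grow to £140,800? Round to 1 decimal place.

We need (1 + 0.02175)^(4t) = 4.8055, so 4t = ln 4.8055 / ln 1.02175 ≈ 72.9546.
t ≈ 72.9546/4 = 18.2387 years.

18.2 years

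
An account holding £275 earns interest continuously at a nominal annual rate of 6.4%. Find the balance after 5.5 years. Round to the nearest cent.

A = P·e^(rt) = 275·e^(0.064·5.5) = 275·e^0.352.
e^0.352 ≈ 1.42190852, so A ≈ 391.0248.

£391.02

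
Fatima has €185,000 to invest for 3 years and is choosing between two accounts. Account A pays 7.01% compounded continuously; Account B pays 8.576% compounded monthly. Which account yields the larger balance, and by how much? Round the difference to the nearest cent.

Account B, by €10,762.58

Account A growth factor: e^(0.0701·3) = e^0.2103 ≈ 1.2340482189; balance ≈ 228,298.9205.
Account B growth factor: (1 + 0.08576/12)^36 ≈ 1.29222431619; balance ≈ 239,061.4985.
Account B is larger by 10,762.5780.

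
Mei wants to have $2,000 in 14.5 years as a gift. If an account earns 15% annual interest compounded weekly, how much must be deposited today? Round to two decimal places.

Growth factor = (1 + 0.15/52)^754 ≈ 8.774668584.
P = 2,000/8.774668584 ≈ 227.9288.

$227.93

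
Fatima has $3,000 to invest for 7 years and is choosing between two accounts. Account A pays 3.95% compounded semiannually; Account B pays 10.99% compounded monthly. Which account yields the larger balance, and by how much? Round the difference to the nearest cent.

Account B, by $2,507.26

A: (1 + 0.01975)^14 ≈ 1.314958346, so 3,000 × 1.314958346 ≈ 3,944.8750.
B: (1 + 0.1099/12)^84 ≈ 2.150711266, so 3,000 × 2.150711266 ≈ 6,452.1338.
Difference ≈ 2,507.2588 in favor of B.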